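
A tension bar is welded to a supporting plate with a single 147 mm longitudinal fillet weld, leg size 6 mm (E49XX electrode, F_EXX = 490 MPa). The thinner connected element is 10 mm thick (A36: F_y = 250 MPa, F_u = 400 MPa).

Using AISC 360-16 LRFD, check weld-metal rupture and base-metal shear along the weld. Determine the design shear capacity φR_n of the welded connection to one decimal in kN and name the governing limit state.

Weld metal: throat = 0.707×6 = 4.242 mm, L = 147 mm. φR_n = 0.75 × 0.6 × 490 × 4.242 × 147 = 137.5 kN.
Base metal shear (10 mm plate): yield φR_n = 1.0×0.6×250×10×147 = 220.5 kN; rupture φR_n = 0.75×0.6×400×10×147 = 264.6 kN; take 220.5 kN (yield).
Governing: min(137.5, 220.5) = 137.5 kN → weld metal.

137.5 kN (weld metal governs)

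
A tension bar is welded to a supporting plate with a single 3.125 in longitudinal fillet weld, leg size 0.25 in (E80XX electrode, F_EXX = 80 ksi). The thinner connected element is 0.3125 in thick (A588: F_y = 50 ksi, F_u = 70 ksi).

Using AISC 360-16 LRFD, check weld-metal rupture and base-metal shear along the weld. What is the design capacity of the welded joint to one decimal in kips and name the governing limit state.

19.9 kips (weld metal governs)

Weld metal: throat = 0.707×0.25 = 0.17675 in, L = 3.125 in. φR_n = 0.75 × 0.6 × 80 × 0.17675 × 3.125 = 19.9 kips.
Base metal shear (0.3125 in plate): yield φR_n = 1.0×0.6×50×0.3125×3.125 = 29.3 kips; rupture φR_n = 0.75×0.6×70×0.3125×3.125 = 30.8 kips; take 29.3 kips (yield).
Governing: min(19.9, 29.3) = 19.9 kips → weld metal.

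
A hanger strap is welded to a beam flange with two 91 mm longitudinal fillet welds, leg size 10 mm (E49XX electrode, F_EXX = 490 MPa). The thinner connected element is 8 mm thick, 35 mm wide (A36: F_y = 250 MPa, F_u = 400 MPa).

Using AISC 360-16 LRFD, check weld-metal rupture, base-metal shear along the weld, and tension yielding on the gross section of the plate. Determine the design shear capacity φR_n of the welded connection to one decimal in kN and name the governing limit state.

Weld metal: throat = 0.707×10 = 7.07 mm, L = 2×91 = 182 mm. φR_n = 0.75 × 0.6 × 490 × 7.07 × 182 = 283.7 kN.
Base metal shear (8 mm plate): yield φR_n = 1.0×0.6×250×8×182 = 218.4 kN; rupture φR_n = 0.75×0.6×400×8×182 = 262.1 kN; take 218.4 kN (yield).
Tension yield (gross): A_g = 35×8 = 280 mm². φR_n = 0.90 × 250 × 280 = 63.0 kN.
Governing: min(283.7, 218.4, 63.0) = 63.0 kN → gross-section yield.

63.0 kN (gross-section yield governs)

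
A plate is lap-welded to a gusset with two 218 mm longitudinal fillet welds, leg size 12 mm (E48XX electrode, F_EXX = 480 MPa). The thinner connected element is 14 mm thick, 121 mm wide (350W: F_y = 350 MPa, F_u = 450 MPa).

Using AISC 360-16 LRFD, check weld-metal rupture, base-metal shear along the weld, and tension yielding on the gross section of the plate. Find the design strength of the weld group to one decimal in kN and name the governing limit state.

Weld metal: throat = 0.707×12 = 8.484 mm, L = 2×218 = 436 mm. φR_n = 0.75 × 0.6 × 480 × 8.484 × 436 = 799.0 kN.
Base metal shear (14 mm plate): yield φR_n = 1.0×0.6×350×14×436 = 1281.8 kN; rupture φR_n = 0.75×0.6×450×14×436 = 1236.1 kN; take 1236.1 kN (rupture).
Tension yield (gross): A_g = 121×14 = 1694 mm². φR_n = 0.90 × 350 × 1694 = 533.6 kN.
Governing: min(799.0, 1236.1, 533.6) = 533.6 kN → gross-section yield.

533.6 kN (gross-section yield governs)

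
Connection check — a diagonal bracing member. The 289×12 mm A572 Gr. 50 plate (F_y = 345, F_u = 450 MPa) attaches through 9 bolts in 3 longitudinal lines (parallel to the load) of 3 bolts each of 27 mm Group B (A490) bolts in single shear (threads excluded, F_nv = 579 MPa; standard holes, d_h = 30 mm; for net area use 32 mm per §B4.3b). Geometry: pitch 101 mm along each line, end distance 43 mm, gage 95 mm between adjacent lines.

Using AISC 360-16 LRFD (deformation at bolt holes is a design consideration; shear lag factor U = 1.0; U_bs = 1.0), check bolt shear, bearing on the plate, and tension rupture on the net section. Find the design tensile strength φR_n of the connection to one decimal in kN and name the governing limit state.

Bolt shear: A_b = π(27)²/4 = 572.56 mm². φR_n = 0.75 × 579 × 572.56 × 9 × 1 = 2237.7 kN.
Bearing (12 mm plate, F_u = 450 MPa): end bolts L_c = 43 − 30/2 = 28, R_n = min(1.2×28×12×450, 2.4×27×12×450) = 181.44 kN/bolt; interior L_c = 101 − 30 = 71, R_n = 349.92 kN/bolt. φR_n = 0.75 × (3×181.44 + 6×349.92) = 1982.9 kN.
Tension rupture (net): A_n = (289 − 3×32)×12 = 2316 mm² (U = 1.0, A_e = A_n). φR_n = 0.75 × 450 × 2316 = 781.7 kN.
Governing: min(2237.7, 1982.9, 781.7) = 781.7 kN → net-section rupture.

781.7 kN (net-section rupture governs)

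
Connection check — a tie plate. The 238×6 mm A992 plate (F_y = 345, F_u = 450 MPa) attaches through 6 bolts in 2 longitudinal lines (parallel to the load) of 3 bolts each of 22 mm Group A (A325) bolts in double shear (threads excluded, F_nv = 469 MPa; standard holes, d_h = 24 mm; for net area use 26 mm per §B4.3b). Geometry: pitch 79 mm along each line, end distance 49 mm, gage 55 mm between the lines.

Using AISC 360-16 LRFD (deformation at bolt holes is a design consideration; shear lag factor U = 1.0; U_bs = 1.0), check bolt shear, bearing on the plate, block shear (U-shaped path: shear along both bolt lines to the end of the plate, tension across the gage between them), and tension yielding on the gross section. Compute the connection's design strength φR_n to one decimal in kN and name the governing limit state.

403.8 kN (block shear governs)

Bolt shear: A_b = π(22)²/4 = 380.13 mm². φR_n = 0.75 × 469 × 380.13 × 6 × 2 = 1604.5 kN.
Bearing (6 mm plate, F_u = 450 MPa): end bolts L_c = 49 − 24/2 = 37, R_n = min(1.2×37×6×450, 2.4×22×6×450) = 119.88 kN/bolt; interior L_c = 79 − 24 = 55, R_n = 142.56 kN/bolt. φR_n = 0.75 × (2×119.88 + 4×142.56) = 607.5 kN.
Block shear: shear path 2×[49+2×79] = 2×207 mm, A_gv = 2484, A_nv = 2×(207 − 2.5×26)×6 = 1704 mm²; tension across gage: (55 − 1×26)×6 = 174 mm². R_n = min(0.6×450×1704, 0.6×345×2484) + 1.0×450×174 = min(460.08, 514.19) + 78.3 = 538.38 kN. φR_n = 0.75 × 538.38 = 403.8 kN.
Tension yield (gross): A_g = 238×6 = 1428 mm². φR_n = 0.90 × 345 × 1428 = 443.4 kN.
Governing: min(1604.5, 607.5, 403.8, 443.4) = 403.8 kN → block shear.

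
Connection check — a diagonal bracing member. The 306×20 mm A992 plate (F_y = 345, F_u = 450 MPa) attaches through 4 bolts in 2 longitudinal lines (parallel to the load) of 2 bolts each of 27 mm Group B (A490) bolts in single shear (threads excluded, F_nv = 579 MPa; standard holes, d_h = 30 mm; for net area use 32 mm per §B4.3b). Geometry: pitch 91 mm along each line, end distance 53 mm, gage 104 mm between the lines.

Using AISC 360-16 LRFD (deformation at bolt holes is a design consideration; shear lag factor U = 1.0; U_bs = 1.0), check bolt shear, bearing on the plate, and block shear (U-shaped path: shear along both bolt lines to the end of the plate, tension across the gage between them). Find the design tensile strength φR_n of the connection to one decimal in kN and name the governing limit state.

994.5 kN (bolt shear governs)

Bolt shear: A_b = π(27)²/4 = 572.56 mm². φR_n = 0.75 × 579 × 572.56 × 4 × 1 = 994.5 kN.
Bearing (20 mm plate, F_u = 450 MPa): end bolts L_c = 53 − 30/2 = 38, R_n = min(1.2×38×20×450, 2.4×27×20×450) = 410.4 kN/bolt; interior L_c = 91 − 30 = 61, R_n = 583.2 kN/bolt. φR_n = 0.75 × (2×410.4 + 2×583.2) = 1490.4 kN.
Block shear: shear path 2×[53+1×91] = 2×144 mm, A_gv = 5760, A_nv = 2×(144 − 1.5×32)×20 = 3840 mm²; tension across gage: (104 − 1×32)×20 = 1440 mm². R_n = min(0.6×450×3840, 0.6×345×5760) + 1.0×450×1440 = min(1036.8, 1192.3) + 648 = 1684.8 kN. φR_n = 0.75 × 1684.8 = 1263.6 kN.
Governing: min(994.5, 1490.4, 1263.6) = 994.5 kN → bolt shear.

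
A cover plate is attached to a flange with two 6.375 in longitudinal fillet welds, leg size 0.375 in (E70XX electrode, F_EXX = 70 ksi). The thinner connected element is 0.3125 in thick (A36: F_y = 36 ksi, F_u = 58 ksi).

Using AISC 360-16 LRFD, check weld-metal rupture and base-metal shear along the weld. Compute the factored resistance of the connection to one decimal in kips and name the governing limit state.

86.1 kips (base-metal shear governs)

Weld metal: throat = 0.707×0.375 = 0.26513 in, L = 2×6.375 = 12.75 in. φR_n = 0.75 × 0.6 × 70 × 0.26513 × 12.75 = 106.5 kips.
Base metal shear (0.3125 in plate): yield φR_n = 1.0×0.6×36×0.3125×12.75 = 86.1 kips; rupture φR_n = 0.75×0.6×58×0.3125×12.75 = 104.0 kips; take 86.1 kips (yield).
Governing: min(106.5, 86.1) = 86.1 kips → base-metal shear.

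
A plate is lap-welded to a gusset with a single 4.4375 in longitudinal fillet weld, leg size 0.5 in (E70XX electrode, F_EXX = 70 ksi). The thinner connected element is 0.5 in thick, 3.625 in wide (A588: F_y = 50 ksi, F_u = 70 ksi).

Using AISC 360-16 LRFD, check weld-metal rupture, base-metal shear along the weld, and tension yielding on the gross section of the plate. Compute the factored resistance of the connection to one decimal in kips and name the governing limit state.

49.4 kips (weld metal governs)

Weld metal: throat = 0.707×0.5 = 0.3535 in, L = 4.4375 in. φR_n = 0.75 × 0.6 × 70 × 0.3535 × 4.4375 = 49.4 kips.
Base metal shear (0.5 in plate): yield φR_n = 1.0×0.6×50×0.5×4.4375 = 66.6 kips; rupture φR_n = 0.75×0.6×70×0.5×4.4375 = 69.9 kips; take 66.6 kips (yield).
Tension yield (gross): A_g = 3.625×0.5 = 1.8125 in². φR_n = 0.90 × 50 × 1.8125 = 81.6 kips.
Governing: min(49.4, 66.6, 81.6) = 49.4 kips → weld metal.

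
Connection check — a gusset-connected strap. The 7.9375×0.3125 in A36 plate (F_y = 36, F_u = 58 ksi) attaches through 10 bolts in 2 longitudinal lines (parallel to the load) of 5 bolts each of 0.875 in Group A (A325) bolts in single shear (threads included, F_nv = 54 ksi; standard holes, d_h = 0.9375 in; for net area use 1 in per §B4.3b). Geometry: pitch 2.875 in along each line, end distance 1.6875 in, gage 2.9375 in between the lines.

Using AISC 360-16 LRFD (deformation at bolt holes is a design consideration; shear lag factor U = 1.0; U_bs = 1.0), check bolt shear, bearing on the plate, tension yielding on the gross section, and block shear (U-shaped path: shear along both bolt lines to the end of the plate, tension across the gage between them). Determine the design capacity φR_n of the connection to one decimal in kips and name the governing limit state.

80.4 kips (gross-section yield governs)

Bolt shear: A_b = π(0.875)²/4 = 0.60132 in². φR_n = 0.75 × 54 × 0.60132 × 10 × 1 = 243.5 kips.
Bearing (0.3125 in plate, F_u = 58 ksi): end bolts L_c = 1.6875 − 0.9375/2 = 1.21875, R_n = min(1.2×1.21875×0.3125×58, 2.4×0.875×0.3125×58) = 26.508 kips/bolt; interior L_c = 2.875 − 0.9375 = 1.9375, R_n = 38.063 kips/bolt. φR_n = 0.75 × (2×26.508 + 8×38.063) = 268.1 kips.
Tension yield (gross): A_g = 7.9375×0.3125 = 2.4805 in². φR_n = 0.90 × 36 × 2.4805 = 80.4 kips.
Block shear: shear path 2×[1.6875+4×2.875] = 2×13.1875 in, A_gv = 8.2422, A_nv = 2×(13.1875 − 4.5×1)×0.3125 = 5.4297 in²; tension across gage: (2.9375 − 1×1)×0.3125 = 0.60547 in². R_n = min(0.6×58×5.4297, 0.6×36×8.2422) + 1.0×58×0.60547 = min(188.95, 178.03) + 35.117 = 213.15 kips. φR_n = 0.75 × 213.15 = 159.9 kips.
Governing: min(243.5, 268.1, 80.4, 159.9) = 80.4 kips → gross-section yield.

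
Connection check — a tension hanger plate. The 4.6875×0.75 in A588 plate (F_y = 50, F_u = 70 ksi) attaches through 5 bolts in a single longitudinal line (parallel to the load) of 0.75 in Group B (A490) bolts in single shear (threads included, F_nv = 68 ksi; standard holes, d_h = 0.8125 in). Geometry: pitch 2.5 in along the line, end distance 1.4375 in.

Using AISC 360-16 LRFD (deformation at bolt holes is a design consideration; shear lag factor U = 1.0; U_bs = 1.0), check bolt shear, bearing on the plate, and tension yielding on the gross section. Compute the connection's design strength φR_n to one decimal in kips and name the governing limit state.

Bolt shear: A_b = π(0.75)²/4 = 0.44179 in². φR_n = 0.75 × 68 × 0.44179 × 5 × 1 = 112.7 kips.
Bearing (0.75 in plate, F_u = 70 ksi): end bolts L_c = 1.4375 − 0.8125/2 = 1.03125, R_n = min(1.2×1.03125×0.75×70, 2.4×0.75×0.75×70) = 64.969 kips/bolt; interior L_c = 2.5 − 0.8125 = 1.6875, R_n = 94.5 kips/bolt. φR_n = 0.75 × (1×64.969 + 4×94.5) = 332.2 kips.
Tension yield (gross): A_g = 4.6875×0.75 = 3.5156 in². φR_n = 0.90 × 50 × 3.5156 = 158.2 kips.
Governing: min(112.7, 332.2, 158.2) = 112.7 kips → bolt shear.

112.7 kips (bolt shear governs)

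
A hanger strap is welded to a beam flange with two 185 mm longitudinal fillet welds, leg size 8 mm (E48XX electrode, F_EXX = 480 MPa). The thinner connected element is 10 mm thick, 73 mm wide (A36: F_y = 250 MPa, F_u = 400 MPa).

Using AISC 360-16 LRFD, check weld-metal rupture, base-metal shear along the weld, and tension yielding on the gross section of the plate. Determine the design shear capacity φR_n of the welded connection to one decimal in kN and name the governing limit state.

Weld metal: throat = 0.707×8 = 5.656 mm, L = 2×185 = 370 mm. φR_n = 0.75 × 0.6 × 480 × 5.656 × 370 = 452.0 kN.
Base metal shear (10 mm plate): yield φR_n = 1.0×0.6×250×10×370 = 555.0 kN; rupture φR_n = 0.75×0.6×400×10×370 = 666.0 kN; take 555.0 kN (yield).
Tension yield (gross): A_g = 73×10 = 730 mm². φR_n = 0.90 × 250 × 730 = 164.3 kN.
Governing: min(452.0, 555.0, 164.3) = 164.3 kN → gross-section yield.

164.3 kN (gross-section yield governs)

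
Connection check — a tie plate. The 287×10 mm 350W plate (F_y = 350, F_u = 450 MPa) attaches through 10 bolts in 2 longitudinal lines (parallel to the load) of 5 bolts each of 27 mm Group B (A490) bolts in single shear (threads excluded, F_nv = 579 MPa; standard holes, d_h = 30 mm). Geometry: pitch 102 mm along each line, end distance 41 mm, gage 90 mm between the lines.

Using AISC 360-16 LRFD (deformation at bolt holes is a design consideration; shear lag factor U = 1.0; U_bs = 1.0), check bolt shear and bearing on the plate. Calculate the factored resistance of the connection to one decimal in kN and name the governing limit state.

Bolt shear: A_b = π(27)²/4 = 572.56 mm². φR_n = 0.75 × 579 × 572.56 × 10 × 1 = 2486.3 kN.
Bearing (10 mm plate, F_u = 450 MPa): end bolts L_c = 41 − 30/2 = 26, R_n = min(1.2×26×10×450, 2.4×27×10×450) = 140.4 kN/bolt; interior L_c = 102 − 30 = 72, R_n = 291.6 kN/bolt. φR_n = 0.75 × (2×140.4 + 8×291.6) = 1960.2 kN.
Governing: min(2486.3, 1960.2) = 1960.2 kN → bearing.

1960.2 kN (bearing governs)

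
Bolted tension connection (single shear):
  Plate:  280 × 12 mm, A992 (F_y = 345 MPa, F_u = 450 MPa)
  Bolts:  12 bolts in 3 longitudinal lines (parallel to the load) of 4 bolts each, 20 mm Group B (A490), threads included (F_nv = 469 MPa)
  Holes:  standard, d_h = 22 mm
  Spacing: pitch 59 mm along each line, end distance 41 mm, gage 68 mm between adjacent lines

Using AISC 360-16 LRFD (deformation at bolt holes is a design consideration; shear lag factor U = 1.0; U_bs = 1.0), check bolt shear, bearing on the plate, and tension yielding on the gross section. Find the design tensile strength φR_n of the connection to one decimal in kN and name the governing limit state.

1043.3 kN (gross-section yield governs)

Bolt shear: A_b = π(20)²/4 = 314.16 mm². φR_n = 0.75 × 469 × 314.16 × 12 × 1 = 1326.1 kN.
Bearing (12 mm plate, F_u = 450 MPa): end bolts L_c = 41 − 22/2 = 30, R_n = min(1.2×30×12×450, 2.4×20×12×450) = 194.4 kN/bolt; interior L_c = 59 − 22 = 37, R_n = 239.76 kN/bolt. φR_n = 0.75 × (3×194.4 + 9×239.76) = 2055.8 kN.
Tension yield (gross): A_g = 280×12 = 3360 mm². φR_n = 0.90 × 345 × 3360 = 1043.3 kN.
Governing: min(1326.1, 2055.8, 1043.3) = 1043.3 kN → gross-section yield.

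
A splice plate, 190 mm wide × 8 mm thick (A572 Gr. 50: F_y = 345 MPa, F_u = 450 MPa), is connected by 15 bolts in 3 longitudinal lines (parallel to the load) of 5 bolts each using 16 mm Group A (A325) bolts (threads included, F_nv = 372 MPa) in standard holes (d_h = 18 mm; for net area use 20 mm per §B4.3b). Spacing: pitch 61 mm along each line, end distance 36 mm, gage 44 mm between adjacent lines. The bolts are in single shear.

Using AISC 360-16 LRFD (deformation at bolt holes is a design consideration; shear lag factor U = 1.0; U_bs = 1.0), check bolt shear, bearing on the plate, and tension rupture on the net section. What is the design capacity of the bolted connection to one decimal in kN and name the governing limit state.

Bolt shear: A_b = π(16)²/4 = 201.06 mm². φR_n = 0.75 × 372 × 201.06 × 15 × 1 = 841.4 kN.
Bearing (8 mm plate, F_u = 450 MPa): end bolts L_c = 36 − 18/2 = 27, R_n = min(1.2×27×8×450, 2.4×16×8×450) = 116.64 kN/bolt; interior L_c = 61 − 18 = 43, R_n = 138.24 kN/bolt. φR_n = 0.75 × (3×116.64 + 12×138.24) = 1506.6 kN.
Tension rupture (net): A_n = (190 − 3×20)×8 = 1040 mm² (U = 1.0, A_e = A_n). φR_n = 0.75 × 450 × 1040 = 351.0 kN.
Governing: min(841.4, 1506.6, 351.0) = 351.0 kN → net-section rupture.

351.0 kN (net-section rupture governs)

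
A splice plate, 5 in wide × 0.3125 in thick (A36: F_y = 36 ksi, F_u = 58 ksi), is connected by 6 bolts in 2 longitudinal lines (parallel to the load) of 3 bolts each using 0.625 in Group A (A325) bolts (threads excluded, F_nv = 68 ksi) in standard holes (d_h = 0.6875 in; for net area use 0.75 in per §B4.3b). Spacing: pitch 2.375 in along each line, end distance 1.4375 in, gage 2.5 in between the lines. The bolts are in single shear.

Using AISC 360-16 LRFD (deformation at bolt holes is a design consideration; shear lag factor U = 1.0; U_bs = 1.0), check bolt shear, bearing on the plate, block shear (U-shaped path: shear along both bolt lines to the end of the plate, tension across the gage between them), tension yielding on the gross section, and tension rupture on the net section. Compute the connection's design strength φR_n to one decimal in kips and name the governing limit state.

47.6 kips (net-section rupture governs)

Bolt shear: A_b = π(0.625)²/4 = 0.3068 in². φR_n = 0.75 × 68 × 0.3068 × 6 × 1 = 93.9 kips.
Bearing (0.3125 in plate, F_u = 58 ksi): end bolts L_c = 1.4375 − 0.6875/2 = 1.09375, R_n = min(1.2×1.09375×0.3125×58, 2.4×0.625×0.3125×58) = 23.789 kips/bolt; interior L_c = 2.375 − 0.6875 = 1.6875, R_n = 27.188 kips/bolt. φR_n = 0.75 × (2×23.789 + 4×27.188) = 117.2 kips.
Block shear: shear path 2×[1.4375+2×2.375] = 2×6.1875 in, A_gv = 3.8672, A_nv = 2×(6.1875 − 2.5×0.75)×0.3125 = 2.6953 in²; tension across gage: (2.5 − 1×0.75)×0.3125 = 0.54688 in². R_n = min(0.6×58×2.6953, 0.6×36×3.8672) + 1.0×58×0.54688 = min(93.796, 83.532) + 31.719 = 115.25 kips. φR_n = 0.75 × 115.25 = 86.4 kips.
Tension yield (gross): A_g = 5×0.3125 = 1.5625 in². φR_n = 0.90 × 36 × 1.5625 = 50.6 kips.
Tension rupture (net): A_n = (5 − 2×0.75)×0.3125 = 1.0938 in² (U = 1.0, A_e = A_n). φR_n = 0.75 × 58 × 1.0938 = 47.6 kips.
Governing: min(93.9, 117.2, 86.4, 50.6, 47.6) = 47.6 kips → net-section rupture.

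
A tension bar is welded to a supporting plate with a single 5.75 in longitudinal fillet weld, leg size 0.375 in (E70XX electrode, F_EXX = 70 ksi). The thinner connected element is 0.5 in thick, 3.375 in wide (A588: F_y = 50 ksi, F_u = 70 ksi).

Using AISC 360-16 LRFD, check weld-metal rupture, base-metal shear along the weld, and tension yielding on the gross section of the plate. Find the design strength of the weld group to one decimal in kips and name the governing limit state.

48.0 kips (weld metal governs)

Weld metal: throat = 0.707×0.375 = 0.26513 in, L = 5.75 in. φR_n = 0.75 × 0.6 × 70 × 0.26513 × 5.75 = 48.0 kips.
Base metal shear (0.5 in plate): yield φR_n = 1.0×0.6×50×0.5×5.75 = 86.3 kips; rupture φR_n = 0.75×0.6×70×0.5×5.75 = 90.6 kips; take 86.3 kips (yield).
Tension yield (gross): A_g = 3.375×0.5 = 1.6875 in². φR_n = 0.90 × 50 × 1.6875 = 75.9 kips.
Governing: min(48.0, 86.3, 75.9) = 48.0 kips → weld metal.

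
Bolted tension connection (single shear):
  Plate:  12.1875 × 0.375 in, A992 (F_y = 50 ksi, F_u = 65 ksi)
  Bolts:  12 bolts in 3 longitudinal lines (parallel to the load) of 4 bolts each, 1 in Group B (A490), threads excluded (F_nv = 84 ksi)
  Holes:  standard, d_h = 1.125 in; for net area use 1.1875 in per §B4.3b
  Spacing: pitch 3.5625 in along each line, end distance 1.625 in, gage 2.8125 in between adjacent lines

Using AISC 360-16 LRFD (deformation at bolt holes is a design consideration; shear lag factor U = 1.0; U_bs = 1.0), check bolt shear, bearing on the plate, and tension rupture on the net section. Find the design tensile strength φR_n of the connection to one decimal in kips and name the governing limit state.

157.7 kips (net-section rupture governs)

Bolt shear: A_b = π(1)²/4 = 0.7854 in². φR_n = 0.75 × 84 × 0.7854 × 12 × 1 = 593.8 kips.
Bearing (0.375 in plate, F_u = 65 ksi): end bolts L_c = 1.625 − 1.125/2 = 1.0625, R_n = min(1.2×1.0625×0.375×65, 2.4×1×0.375×65) = 31.078 kips/bolt; interior L_c = 3.5625 − 1.125 = 2.4375, R_n = 58.5 kips/bolt. φR_n = 0.75 × (3×31.078 + 9×58.5) = 464.8 kips.
Tension rupture (net): A_n = (12.1875 − 3×1.1875)×0.375 = 3.2344 in² (U = 1.0, A_e = A_n). φR_n = 0.75 × 65 × 3.2344 = 157.7 kips.
Governing: min(593.8, 464.8, 157.7) = 157.7 kips → net-section rupture.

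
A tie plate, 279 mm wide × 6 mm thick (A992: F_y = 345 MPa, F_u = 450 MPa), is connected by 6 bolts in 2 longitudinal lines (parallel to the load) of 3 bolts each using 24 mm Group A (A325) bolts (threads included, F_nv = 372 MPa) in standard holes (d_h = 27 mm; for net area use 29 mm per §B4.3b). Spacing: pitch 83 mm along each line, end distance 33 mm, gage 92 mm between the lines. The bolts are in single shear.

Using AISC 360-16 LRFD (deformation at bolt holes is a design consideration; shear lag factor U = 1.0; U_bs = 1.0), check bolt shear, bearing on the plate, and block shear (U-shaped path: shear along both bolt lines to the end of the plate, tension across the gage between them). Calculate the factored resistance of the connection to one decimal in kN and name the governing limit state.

435.0 kN (block shear governs)

Bolt shear: A_b = π(24)²/4 = 452.39 mm². φR_n = 0.75 × 372 × 452.39 × 6 × 1 = 757.3 kN.
Bearing (6 mm plate, F_u = 450 MPa): end bolts L_c = 33 − 27/2 = 19.5, R_n = min(1.2×19.5×6×450, 2.4×24×6×450) = 63.18 kN/bolt; interior L_c = 83 − 27 = 56, R_n = 155.52 kN/bolt. φR_n = 0.75 × (2×63.18 + 4×155.52) = 561.3 kN.
Block shear: shear path 2×[33+2×83] = 2×199 mm, A_gv = 2388, A_nv = 2×(199 − 2.5×29)×6 = 1518 mm²; tension across gage: (92 − 1×29)×6 = 378 mm². R_n = min(0.6×450×1518, 0.6×345×2388) + 1.0×450×378 = min(409.86, 494.32) + 170.1 = 579.96 kN. φR_n = 0.75 × 579.96 = 435.0 kN.
Governing: min(757.3, 561.3, 435.0) = 435.0 kN → block shear.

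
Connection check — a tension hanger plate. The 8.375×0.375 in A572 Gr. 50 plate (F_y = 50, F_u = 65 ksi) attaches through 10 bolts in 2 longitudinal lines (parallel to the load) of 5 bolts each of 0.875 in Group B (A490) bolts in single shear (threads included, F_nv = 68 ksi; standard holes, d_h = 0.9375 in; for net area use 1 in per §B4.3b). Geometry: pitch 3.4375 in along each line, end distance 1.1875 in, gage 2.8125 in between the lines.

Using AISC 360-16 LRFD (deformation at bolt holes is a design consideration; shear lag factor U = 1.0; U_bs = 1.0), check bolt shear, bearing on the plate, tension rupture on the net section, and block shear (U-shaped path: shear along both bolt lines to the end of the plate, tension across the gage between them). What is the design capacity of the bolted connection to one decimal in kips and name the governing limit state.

116.5 kips (net-section rupture governs)

Bolt shear: A_b = π(0.875)²/4 = 0.60132 in². φR_n = 0.75 × 68 × 0.60132 × 10 × 1 = 306.7 kips.
Bearing (0.375 in plate, F_u = 65 ksi): end bolts L_c = 1.1875 − 0.9375/2 = 0.71875, R_n = min(1.2×0.71875×0.375×65, 2.4×0.875×0.375×65) = 21.023 kips/bolt; interior L_c = 3.4375 − 0.9375 = 2.5, R_n = 51.188 kips/bolt. φR_n = 0.75 × (2×21.023 + 8×51.188) = 338.7 kips.
Tension rupture (net): A_n = (8.375 − 2×1)×0.375 = 2.3906 in² (U = 1.0, A_e = A_n). φR_n = 0.75 × 65 × 2.3906 = 116.5 kips.
Block shear: shear path 2×[1.1875+4×3.4375] = 2×14.9375 in, A_gv = 11.203, A_nv = 2×(14.9375 − 4.5×1)×0.375 = 7.8281 in²; tension across gage: (2.8125 − 1×1)×0.375 = 0.67969 in². R_n = min(0.6×65×7.8281, 0.6×50×11.203) + 1.0×65×0.67969 = min(305.3, 336.09) + 44.18 = 349.48 kips. φR_n = 0.75 × 349.48 = 262.1 kips.
Governing: min(306.7, 338.7, 116.5, 262.1) = 116.5 kips → net-section rupture.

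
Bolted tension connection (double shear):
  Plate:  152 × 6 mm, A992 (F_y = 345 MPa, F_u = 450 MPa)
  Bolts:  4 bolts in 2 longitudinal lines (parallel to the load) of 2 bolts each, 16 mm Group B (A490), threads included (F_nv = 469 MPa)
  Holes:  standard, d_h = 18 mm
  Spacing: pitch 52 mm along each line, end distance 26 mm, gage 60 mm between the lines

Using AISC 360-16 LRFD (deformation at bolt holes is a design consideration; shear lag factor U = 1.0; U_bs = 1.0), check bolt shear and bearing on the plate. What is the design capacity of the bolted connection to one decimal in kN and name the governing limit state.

238.1 kN (bearing governs)

Bolt shear: A_b = π(16)²/4 = 201.06 mm². φR_n = 0.75 × 469 × 201.06 × 4 × 2 = 565.8 kN.
Bearing (6 mm plate, F_u = 450 MPa): end bolts L_c = 26 − 18/2 = 17, R_n = min(1.2×17×6×450, 2.4×16×6×450) = 55.08 kN/bolt; interior L_c = 52 − 18 = 34, R_n = 103.68 kN/bolt. φR_n = 0.75 × (2×55.08 + 2×103.68) = 238.1 kN.
Governing: min(565.8, 238.1) = 238.1 kN → bearing.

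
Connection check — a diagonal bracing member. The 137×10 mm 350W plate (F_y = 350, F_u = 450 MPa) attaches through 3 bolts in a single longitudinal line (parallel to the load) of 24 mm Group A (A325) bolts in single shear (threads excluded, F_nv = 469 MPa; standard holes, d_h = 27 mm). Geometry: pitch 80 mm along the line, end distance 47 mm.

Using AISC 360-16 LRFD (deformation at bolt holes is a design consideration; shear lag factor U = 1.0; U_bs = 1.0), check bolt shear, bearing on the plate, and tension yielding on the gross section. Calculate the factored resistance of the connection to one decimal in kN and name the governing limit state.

Bolt shear: A_b = π(24)²/4 = 452.39 mm². φR_n = 0.75 × 469 × 452.39 × 3 × 1 = 477.4 kN.
Bearing (10 mm plate, F_u = 450 MPa): end bolts L_c = 47 − 27/2 = 33.5, R_n = min(1.2×33.5×10×450, 2.4×24×10×450) = 180.9 kN/bolt; interior L_c = 80 − 27 = 53, R_n = 259.2 kN/bolt. φR_n = 0.75 × (1×180.9 + 2×259.2) = 524.5 kN.
Tension yield (gross): A_g = 137×10 = 1370 mm². φR_n = 0.90 × 350 × 1370 = 431.6 kN.
Governing: min(477.4, 524.5, 431.6) = 431.6 kN → gross-section yield.

431.6 kN (gross-section yield governs)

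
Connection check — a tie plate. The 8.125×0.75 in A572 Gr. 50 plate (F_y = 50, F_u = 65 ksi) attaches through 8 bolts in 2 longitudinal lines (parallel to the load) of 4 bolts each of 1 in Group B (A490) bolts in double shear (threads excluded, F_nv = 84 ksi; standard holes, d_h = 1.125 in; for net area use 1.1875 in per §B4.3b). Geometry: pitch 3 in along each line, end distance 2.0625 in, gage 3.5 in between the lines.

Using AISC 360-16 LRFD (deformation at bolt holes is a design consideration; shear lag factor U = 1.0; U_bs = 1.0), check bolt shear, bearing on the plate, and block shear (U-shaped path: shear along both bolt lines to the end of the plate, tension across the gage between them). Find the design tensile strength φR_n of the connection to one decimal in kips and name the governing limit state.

387.6 kips (block shear governs)

Bolt shear: A_b = π(1)²/4 = 0.7854 in². φR_n = 0.75 × 84 × 0.7854 × 8 × 2 = 791.7 kips.
Bearing (0.75 in plate, F_u = 65 ksi): end bolts L_c = 2.0625 − 1.125/2 = 1.5, R_n = min(1.2×1.5×0.75×65, 2.4×1×0.75×65) = 87.75 kips/bolt; interior L_c = 3 − 1.125 = 1.875, R_n = 109.69 kips/bolt. φR_n = 0.75 × (2×87.75 + 6×109.69) = 625.2 kips.
Block shear: shear path 2×[2.0625+3×3] = 2×11.0625 in, A_gv = 16.594, A_nv = 2×(11.0625 − 3.5×1.1875)×0.75 = 10.359 in²; tension across gage: (3.5 − 1×1.1875)×0.75 = 1.7344 in². R_n = min(0.6×65×10.359, 0.6×50×16.594) + 1.0×65×1.7344 = min(404, 497.82) + 112.74 = 516.74 kips. φR_n = 0.75 × 516.74 = 387.6 kips.
Governing: min(791.7, 625.2, 387.6) = 387.6 kips → block shear.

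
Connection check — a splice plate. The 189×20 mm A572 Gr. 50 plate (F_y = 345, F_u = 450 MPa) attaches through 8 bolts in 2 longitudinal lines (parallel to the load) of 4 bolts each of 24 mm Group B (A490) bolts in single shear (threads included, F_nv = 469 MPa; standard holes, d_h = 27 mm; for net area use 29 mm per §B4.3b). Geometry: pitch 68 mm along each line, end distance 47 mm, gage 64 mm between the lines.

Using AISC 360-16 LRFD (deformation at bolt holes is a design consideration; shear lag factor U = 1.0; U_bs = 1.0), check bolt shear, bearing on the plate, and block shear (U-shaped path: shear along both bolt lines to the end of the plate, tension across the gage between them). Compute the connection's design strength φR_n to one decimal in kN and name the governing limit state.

1273.0 kN (bolt shear governs)

Bolt shear: A_b = π(24)²/4 = 452.39 mm². φR_n = 0.75 × 469 × 452.39 × 8 × 1 = 1273.0 kN.
Bearing (20 mm plate, F_u = 450 MPa): end bolts L_c = 47 − 27/2 = 33.5, R_n = min(1.2×33.5×20×450, 2.4×24×20×450) = 361.8 kN/bolt; interior L_c = 68 − 27 = 41, R_n = 442.8 kN/bolt. φR_n = 0.75 × (2×361.8 + 6×442.8) = 2535.3 kN.
Block shear: shear path 2×[47+3×68] = 2×251 mm, A_gv = 10040, A_nv = 2×(251 − 3.5×29)×20 = 5980 mm²; tension across gage: (64 − 1×29)×20 = 700 mm². R_n = min(0.6×450×5980, 0.6×345×10040) + 1.0×450×700 = min(1614.6, 2078.3) + 315 = 1929.6 kN. φR_n = 0.75 × 1929.6 = 1447.2 kN.
Governing: min(1273.0, 2535.3, 1447.2) = 1273.0 kN → bolt shear.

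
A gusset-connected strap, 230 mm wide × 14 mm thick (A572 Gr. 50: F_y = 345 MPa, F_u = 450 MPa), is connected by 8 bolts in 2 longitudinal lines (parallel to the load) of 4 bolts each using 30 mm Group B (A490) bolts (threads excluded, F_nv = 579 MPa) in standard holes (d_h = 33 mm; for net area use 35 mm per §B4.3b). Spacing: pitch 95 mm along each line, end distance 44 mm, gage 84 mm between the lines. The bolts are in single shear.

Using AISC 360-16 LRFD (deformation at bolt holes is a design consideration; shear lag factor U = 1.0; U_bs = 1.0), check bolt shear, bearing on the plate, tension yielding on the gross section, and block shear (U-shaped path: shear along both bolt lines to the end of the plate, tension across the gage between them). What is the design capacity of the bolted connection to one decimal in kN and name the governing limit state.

Bolt shear: A_b = π(30)²/4 = 706.86 mm². φR_n = 0.75 × 579 × 706.86 × 8 × 1 = 2455.6 kN.
Bearing (14 mm plate, F_u = 450 MPa): end bolts L_c = 44 − 33/2 = 27.5, R_n = min(1.2×27.5×14×450, 2.4×30×14×450) = 207.9 kN/bolt; interior L_c = 95 − 33 = 62, R_n = 453.6 kN/bolt. φR_n = 0.75 × (2×207.9 + 6×453.6) = 2353.1 kN.
Tension yield (gross): A_g = 230×14 = 3220 mm². φR_n = 0.90 × 345 × 3220 = 999.8 kN.
Block shear: shear path 2×[44+3×95] = 2×329 mm, A_gv = 9212, A_nv = 2×(329 − 3.5×35)×14 = 5782 mm²; tension across gage: (84 − 1×35)×14 = 686 mm². R_n = min(0.6×450×5782, 0.6×345×9212) + 1.0×450×686 = min(1561.1, 1906.9) + 308.7 = 1869.8 kN. φR_n = 0.75 × 1869.8 = 1402.4 kN.
Governing: min(2455.6, 2353.1, 999.8, 1402.4) = 999.8 kN → gross-section yield.

999.8 kN (gross-section yield governs)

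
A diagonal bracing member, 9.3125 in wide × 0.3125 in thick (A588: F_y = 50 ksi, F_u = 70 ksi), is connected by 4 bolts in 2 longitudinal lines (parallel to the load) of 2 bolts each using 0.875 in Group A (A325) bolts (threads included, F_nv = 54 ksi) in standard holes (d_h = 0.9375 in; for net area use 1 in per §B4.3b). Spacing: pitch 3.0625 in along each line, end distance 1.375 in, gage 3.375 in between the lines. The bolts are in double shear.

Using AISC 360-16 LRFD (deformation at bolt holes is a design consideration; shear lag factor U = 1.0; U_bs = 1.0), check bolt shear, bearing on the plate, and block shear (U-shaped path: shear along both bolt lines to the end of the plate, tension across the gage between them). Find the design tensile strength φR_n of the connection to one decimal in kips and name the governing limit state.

Bolt shear: A_b = π(0.875)²/4 = 0.60132 in². φR_n = 0.75 × 54 × 0.60132 × 4 × 2 = 194.8 kips.
Bearing (0.3125 in plate, F_u = 70 ksi): end bolts L_c = 1.375 − 0.9375/2 = 0.90625, R_n = min(1.2×0.90625×0.3125×70, 2.4×0.875×0.3125×70) = 23.789 kips/bolt; interior L_c = 3.0625 − 0.9375 = 2.125, R_n = 45.938 kips/bolt. φR_n = 0.75 × (2×23.789 + 2×45.938) = 104.6 kips.
Block shear: shear path 2×[1.375+1×3.0625] = 2×4.4375 in, A_gv = 2.7734, A_nv = 2×(4.4375 − 1.5×1)×0.3125 = 1.8359 in²; tension across gage: (3.375 − 1×1)×0.3125 = 0.74219 in². R_n = min(0.6×70×1.8359, 0.6×50×2.7734) + 1.0×70×0.74219 = min(77.108, 83.202) + 51.953 = 129.06 kips. φR_n = 0.75 × 129.06 = 96.8 kips.
Governing: min(194.8, 104.6, 96.8) = 96.8 kips → block shear.

96.8 kips (block shear governs)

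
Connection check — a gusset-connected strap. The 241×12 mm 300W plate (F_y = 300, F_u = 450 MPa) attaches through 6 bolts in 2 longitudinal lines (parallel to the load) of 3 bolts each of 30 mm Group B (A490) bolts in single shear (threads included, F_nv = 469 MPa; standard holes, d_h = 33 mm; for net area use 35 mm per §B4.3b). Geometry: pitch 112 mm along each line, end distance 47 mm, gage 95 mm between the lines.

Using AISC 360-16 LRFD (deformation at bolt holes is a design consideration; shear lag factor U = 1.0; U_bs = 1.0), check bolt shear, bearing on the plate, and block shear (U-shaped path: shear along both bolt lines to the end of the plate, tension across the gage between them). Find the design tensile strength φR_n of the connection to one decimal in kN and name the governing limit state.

Bolt shear: A_b = π(30)²/4 = 706.86 mm². φR_n = 0.75 × 469 × 706.86 × 6 × 1 = 1491.8 kN.
Bearing (12 mm plate, F_u = 450 MPa): end bolts L_c = 47 − 33/2 = 30.5, R_n = min(1.2×30.5×12×450, 2.4×30×12×450) = 197.64 kN/bolt; interior L_c = 112 − 33 = 79, R_n = 388.8 kN/bolt. φR_n = 0.75 × (2×197.64 + 4×388.8) = 1462.9 kN.
Block shear: shear path 2×[47+2×112] = 2×271 mm, A_gv = 6504, A_nv = 2×(271 − 2.5×35)×12 = 4404 mm²; tension across gage: (95 − 1×35)×12 = 720 mm². R_n = min(0.6×450×4404, 0.6×300×6504) + 1.0×450×720 = min(1189.1, 1170.7) + 324 = 1494.7 kN. φR_n = 0.75 × 1494.7 = 1121.0 kN.
Governing: min(1491.8, 1462.9, 1121.0) = 1121.0 kN → block shear.

1121.0 kN (block shear governs)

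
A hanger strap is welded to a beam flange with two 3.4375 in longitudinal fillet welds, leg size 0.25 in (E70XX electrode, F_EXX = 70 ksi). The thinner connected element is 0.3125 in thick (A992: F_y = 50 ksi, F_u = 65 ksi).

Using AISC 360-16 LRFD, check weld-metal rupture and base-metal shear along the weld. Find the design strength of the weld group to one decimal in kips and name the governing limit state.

Weld metal: throat = 0.707×0.25 = 0.17675 in, L = 2×3.4375 = 6.875 in. φR_n = 0.75 × 0.6 × 70 × 0.17675 × 6.875 = 38.3 kips.
Base metal shear (0.3125 in plate): yield φR_n = 1.0×0.6×50×0.3125×6.875 = 64.5 kips; rupture φR_n = 0.75×0.6×65×0.3125×6.875 = 62.8 kips; take 62.8 kips (rupture).
Governing: min(38.3, 62.8) = 38.3 kips → weld metal.

38.3 kips (weld metal governs)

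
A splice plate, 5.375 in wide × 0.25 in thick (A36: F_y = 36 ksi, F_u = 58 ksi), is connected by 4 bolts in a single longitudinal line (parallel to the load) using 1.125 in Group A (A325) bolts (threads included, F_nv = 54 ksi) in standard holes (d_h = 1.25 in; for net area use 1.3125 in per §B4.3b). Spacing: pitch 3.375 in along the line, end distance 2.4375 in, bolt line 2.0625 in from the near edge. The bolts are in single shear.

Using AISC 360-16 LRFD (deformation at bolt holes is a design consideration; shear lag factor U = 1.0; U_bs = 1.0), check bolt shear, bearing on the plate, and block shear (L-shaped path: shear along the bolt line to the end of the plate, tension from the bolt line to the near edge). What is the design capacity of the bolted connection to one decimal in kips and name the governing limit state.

Bolt shear: A_b = π(1.125)²/4 = 0.99402 in². φR_n = 0.75 × 54 × 0.99402 × 4 × 1 = 161.0 kips.
Bearing (0.25 in plate, F_u = 58 ksi): end bolts L_c = 2.4375 − 1.25/2 = 1.8125, R_n = min(1.2×1.8125×0.25×58, 2.4×1.125×0.25×58) = 31.538 kips/bolt; interior L_c = 3.375 − 1.25 = 2.125, R_n = 36.975 kips/bolt. φR_n = 0.75 × (1×31.538 + 3×36.975) = 106.8 kips.
Block shear: shear path 1×[2.4375+3×3.375] = 1×12.5625 in, A_gv = 3.1406, A_nv = 1×(12.5625 − 3.5×1.3125)×0.25 = 1.9922 in²; tension to near edge: (2.0625 − 0.5×1.3125)×0.25 = 0.35156 in². R_n = min(0.6×58×1.9922, 0.6×36×3.1406) + 1.0×58×0.35156 = min(69.329, 67.837) + 20.39 = 88.227 kips. φR_n = 0.75 × 88.227 = 66.2 kips.
Governing: min(161.0, 106.8, 66.2) = 66.2 kips → block shear.

66.2 kips (block shear governs)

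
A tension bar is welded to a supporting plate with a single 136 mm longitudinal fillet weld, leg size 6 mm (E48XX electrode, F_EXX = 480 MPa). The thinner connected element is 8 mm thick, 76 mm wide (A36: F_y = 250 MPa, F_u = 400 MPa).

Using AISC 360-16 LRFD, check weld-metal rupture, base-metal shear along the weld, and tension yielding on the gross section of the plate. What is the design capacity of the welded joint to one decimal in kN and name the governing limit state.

124.6 kN (weld metal governs)

Weld metal: throat = 0.707×6 = 4.242 mm, L = 136 mm. φR_n = 0.75 × 0.6 × 480 × 4.242 × 136 = 124.6 kN.
Base metal shear (8 mm plate): yield φR_n = 1.0×0.6×250×8×136 = 163.2 kN; rupture φR_n = 0.75×0.6×400×8×136 = 195.8 kN; take 163.2 kN (yield).
Tension yield (gross): A_g = 76×8 = 608 mm². φR_n = 0.90 × 250 × 608 = 136.8 kN.
Governing: min(124.6, 163.2, 136.8) = 124.6 kN → weld metal.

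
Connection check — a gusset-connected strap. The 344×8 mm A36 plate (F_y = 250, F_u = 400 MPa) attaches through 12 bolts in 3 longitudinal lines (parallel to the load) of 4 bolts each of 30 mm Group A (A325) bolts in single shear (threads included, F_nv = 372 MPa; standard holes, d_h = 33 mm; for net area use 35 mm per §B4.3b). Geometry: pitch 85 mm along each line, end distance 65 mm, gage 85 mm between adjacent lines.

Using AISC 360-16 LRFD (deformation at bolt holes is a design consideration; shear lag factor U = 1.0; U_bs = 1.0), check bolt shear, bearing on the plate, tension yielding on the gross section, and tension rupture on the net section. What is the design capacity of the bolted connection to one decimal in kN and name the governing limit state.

Bolt shear: A_b = π(30)²/4 = 706.86 mm². φR_n = 0.75 × 372 × 706.86 × 12 × 1 = 2366.6 kN.
Bearing (8 mm plate, F_u = 400 MPa): end bolts L_c = 65 − 33/2 = 48.5, R_n = min(1.2×48.5×8×400, 2.4×30×8×400) = 186.24 kN/bolt; interior L_c = 85 − 33 = 52, R_n = 199.68 kN/bolt. φR_n = 0.75 × (3×186.24 + 9×199.68) = 1766.9 kN.
Tension yield (gross): A_g = 344×8 = 2752 mm². φR_n = 0.90 × 250 × 2752 = 619.2 kN.
Tension rupture (net): A_n = (344 − 3×35)×8 = 1912 mm² (U = 1.0, A_e = A_n). φR_n = 0.75 × 400 × 1912 = 573.6 kN.
Governing: min(2366.6, 1766.9, 619.2, 573.6) = 573.6 kN → net-section rupture.

573.6 kN (net-section rupture governs)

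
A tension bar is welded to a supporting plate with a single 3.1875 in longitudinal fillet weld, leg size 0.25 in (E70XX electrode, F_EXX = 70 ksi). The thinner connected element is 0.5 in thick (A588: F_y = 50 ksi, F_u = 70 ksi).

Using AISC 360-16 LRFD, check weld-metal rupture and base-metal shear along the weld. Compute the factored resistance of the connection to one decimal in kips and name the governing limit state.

Weld metal: throat = 0.707×0.25 = 0.17675 in, L = 3.1875 in. φR_n = 0.75 × 0.6 × 70 × 0.17675 × 3.1875 = 17.7 kips.
Base metal shear (0.5 in plate): yield φR_n = 1.0×0.6×50×0.5×3.1875 = 47.8 kips; rupture φR_n = 0.75×0.6×70×0.5×3.1875 = 50.2 kips; take 47.8 kips (yield).
Governing: min(17.7, 47.8) = 17.7 kips → weld metal.

17.7 kips (weld metal governs)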